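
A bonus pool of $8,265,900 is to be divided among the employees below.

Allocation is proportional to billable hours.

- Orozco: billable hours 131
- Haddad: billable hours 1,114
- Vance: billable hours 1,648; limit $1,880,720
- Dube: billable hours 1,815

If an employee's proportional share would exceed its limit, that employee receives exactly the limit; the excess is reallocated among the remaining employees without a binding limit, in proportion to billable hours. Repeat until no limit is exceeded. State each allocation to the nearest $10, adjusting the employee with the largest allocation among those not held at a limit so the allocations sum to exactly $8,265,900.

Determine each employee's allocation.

Sum of billable hours: 4,708.
Unconstrained shares: Orozco 229,998.49; Haddad 1,955,865.04; Vance 2,893,416.14; Dube 3,186,620.33.
Cap binds for Vance ($1,880,720); remaining pool $6,385,180 reallocated over remaining billable hours 3,060.
Shares after redistribution: Orozco 273,352.48 → $273,350; Haddad 2,324,539.39 → $2,324,540; Dube 3,787,288.14 → $3,787,290.

Orozco: $273,350 | Haddad: $2,324,540 | Vance: $1,880,720 | Dube: $3,787,290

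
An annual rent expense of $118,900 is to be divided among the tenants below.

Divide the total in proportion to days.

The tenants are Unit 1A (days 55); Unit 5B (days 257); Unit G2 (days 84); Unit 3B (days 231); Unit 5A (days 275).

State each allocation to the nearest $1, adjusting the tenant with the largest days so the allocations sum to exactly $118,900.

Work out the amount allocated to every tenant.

Unit 1A: $7,250; Unit 5B: $33,877; Unit G2: $11,073; Unit 3B: $30,450; Unit 5A: $36,250

Sum of days: 55 + 257 + 84 + 231 + 275 = 902.
Pro-rata amounts: Unit 1A 7,250.00; Unit 5B 33,877.27; Unit G2 11,072.73; Unit 3B 30,450.00; Unit 5A 36,250.00.
At nearest $1: Unit 1A $7,250; Unit 5B $33,877; Unit G2 $11,073; Unit 3B $30,450; Unit 5A $36,250. Sum = $118,900.
Sum already equals the total — no adjustment.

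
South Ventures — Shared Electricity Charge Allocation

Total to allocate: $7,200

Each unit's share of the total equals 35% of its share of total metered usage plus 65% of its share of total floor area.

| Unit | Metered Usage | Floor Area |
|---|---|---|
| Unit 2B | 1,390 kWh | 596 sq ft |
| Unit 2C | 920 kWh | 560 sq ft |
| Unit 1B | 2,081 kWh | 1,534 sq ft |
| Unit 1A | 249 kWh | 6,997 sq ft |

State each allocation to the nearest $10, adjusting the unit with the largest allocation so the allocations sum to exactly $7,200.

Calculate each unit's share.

Totals — metered usage 4,640, floor area 9,687.
Combined weights (35% metered usage + 65% floor area): Unit 2B 0.1448; Unit 2C 0.1070; Unit 1B 0.2599; Unit 1A 0.4883.
Pro-rata amounts: Unit 2B 1,042.85; Unit 2C 770.20; Unit 1B 1,871.31; Unit 1A 3,515.64.
After rounding ($10): Unit 2B $1,040; Unit 2C $770; Unit 1B $1,870; Unit 1A $3,520. Sum = $7,200.
No rounding difference to absorb.

Unit 2B: $1,040 | Unit 2C: $770 | Unit 1B: $1,870 | Unit 1A: $3,520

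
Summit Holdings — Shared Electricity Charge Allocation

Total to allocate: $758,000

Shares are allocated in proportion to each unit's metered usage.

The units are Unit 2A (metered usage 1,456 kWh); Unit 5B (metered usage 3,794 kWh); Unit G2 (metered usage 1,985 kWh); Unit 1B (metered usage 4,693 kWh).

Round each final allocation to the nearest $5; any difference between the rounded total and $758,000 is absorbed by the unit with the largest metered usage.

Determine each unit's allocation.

Unit 2A: $92,525; Unit 5B: $241,100; Unit G2: $126,145; Unit 1B: $298,230

Total metered usage = 1,456 + 3,794 + 1,985 + 4,693 = 11,928.
Raw shares: Unit 2A 92,525.82; Unit 5B 241,100.94; Unit G2 126,142.69; Unit 1B 298,230.55.
After rounding ($5): Unit 2A $92,525; Unit 5B $241,100; Unit G2 $126,145; Unit 1B $298,230. Sum = $758,000.
Rounded total matches; no reconciliation needed.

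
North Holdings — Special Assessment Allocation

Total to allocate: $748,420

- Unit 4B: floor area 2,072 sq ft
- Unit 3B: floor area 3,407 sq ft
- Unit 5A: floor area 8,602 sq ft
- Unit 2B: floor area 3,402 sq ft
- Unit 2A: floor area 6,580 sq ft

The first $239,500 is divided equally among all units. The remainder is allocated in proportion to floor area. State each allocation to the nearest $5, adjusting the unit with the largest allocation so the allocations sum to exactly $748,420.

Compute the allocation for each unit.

Unit 4B: $91,720 · Unit 3B: $119,955 · Unit 5A: $229,830 · Unit 2B: $119,850 · Unit 2A: $187,065

First tranche $239,500 split equally: $47,900 each.
Remainder $508,920 by floor area (total 24,063): Unit 4B 43,821.73 → $43,820; Unit 3B 72,056.29 → $72,055; Unit 5A 181,927.85 → $181,930; Unit 2B 71,950.54 → $71,950; Unit 2A 139,163.60 → $139,165.
Totals: Unit 4B $47,900 + $43,820 = $91,720; Unit 3B $47,900 + $72,055 = $119,955; Unit 5A $47,900 + $181,930 = $229,830; Unit 2B $47,900 + $71,950 = $119,850; Unit 2A $47,900 + $139,165 = $187,065.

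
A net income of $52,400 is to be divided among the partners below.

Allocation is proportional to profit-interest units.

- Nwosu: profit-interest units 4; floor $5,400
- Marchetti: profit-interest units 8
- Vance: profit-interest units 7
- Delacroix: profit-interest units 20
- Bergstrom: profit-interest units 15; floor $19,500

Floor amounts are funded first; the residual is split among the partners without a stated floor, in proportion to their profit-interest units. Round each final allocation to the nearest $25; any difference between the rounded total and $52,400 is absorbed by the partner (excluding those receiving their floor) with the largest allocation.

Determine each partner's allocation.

Guaranteed amounts: Nwosu $5,400; Bergstrom $19,500. Residual $27,500.
Residual split over remaining profit-interest units 35: Marchetti 6,285.71 → $6,275; Vance 5,500.00 → $5,500; Delacroix 15,714.29 → $15,725.

Nwosu: $5,400; Marchetti: $6,275; Vance: $5,500; Delacroix: $15,725; Bergstrom: $19,500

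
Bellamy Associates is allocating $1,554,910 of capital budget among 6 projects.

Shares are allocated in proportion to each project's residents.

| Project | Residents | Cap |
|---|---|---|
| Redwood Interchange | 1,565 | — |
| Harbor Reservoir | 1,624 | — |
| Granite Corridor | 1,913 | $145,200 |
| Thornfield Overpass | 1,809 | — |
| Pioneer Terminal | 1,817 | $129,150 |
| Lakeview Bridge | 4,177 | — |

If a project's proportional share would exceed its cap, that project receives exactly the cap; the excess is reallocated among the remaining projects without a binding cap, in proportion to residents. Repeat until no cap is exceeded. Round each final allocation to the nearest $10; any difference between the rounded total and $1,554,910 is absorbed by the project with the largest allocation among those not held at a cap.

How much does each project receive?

Sum of residents: 12,905.
Unconstrained shares: Redwood Interchange 188,565.22; Harbor Reservoir 195,674.07; Granite Corridor 230,495.38; Thornfield Overpass 217,964.52; Pioneer Terminal 218,928.44; Lakeview Bridge 503,282.38.
Capped: Granite Corridor ($145,200), Pioneer Terminal ($129,150); remaining pool $1,280,560 reallocated over remaining residents 9,175.
Redistributed shares: Redwood Interchange 218,427.95 → $218,430; Harbor Reservoir 226,662.61 → $226,660; Thornfield Overpass 252,483.17 → $252,480; Lakeview Bridge 582,986.28 → $582,990.

Redwood Interchange: $218,430 | Harbor Reservoir: $226,660 | Granite Corridor: $145,200 | Thornfield Overpass: $252,480 | Pioneer Terminal: $129,150 | Lakeview Bridge: $582,990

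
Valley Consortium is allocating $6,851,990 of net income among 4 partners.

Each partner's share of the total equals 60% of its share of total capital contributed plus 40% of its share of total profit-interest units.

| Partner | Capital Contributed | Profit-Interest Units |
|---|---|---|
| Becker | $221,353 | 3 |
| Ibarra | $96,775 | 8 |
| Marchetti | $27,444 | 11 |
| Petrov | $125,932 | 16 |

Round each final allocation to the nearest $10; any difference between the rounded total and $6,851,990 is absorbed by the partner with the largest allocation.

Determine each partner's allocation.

Totals — capital contributed 471,504, profit-interest units 38.
Combined weights (60% capital contributed + 40% profit-interest units): Becker 0.3133; Ibarra 0.2074; Marchetti 0.1507; Petrov 0.3287.
Pro-rata amounts: Becker 2,146,426.15; Ibarra 1,420,821.82; Marchetti 1,032,681.32; Petrov 2,252,060.71.
Rounded to nearest $10: Becker $2,146,430; Ibarra $1,420,820; Marchetti $1,032,680; Petrov $2,252,060. Sum = $6,851,990.
No rounding difference to absorb.

Becker: $2,146,430 · Ibarra: $1,420,820 · Marchetti: $1,032,680 · Petrov: $2,252,060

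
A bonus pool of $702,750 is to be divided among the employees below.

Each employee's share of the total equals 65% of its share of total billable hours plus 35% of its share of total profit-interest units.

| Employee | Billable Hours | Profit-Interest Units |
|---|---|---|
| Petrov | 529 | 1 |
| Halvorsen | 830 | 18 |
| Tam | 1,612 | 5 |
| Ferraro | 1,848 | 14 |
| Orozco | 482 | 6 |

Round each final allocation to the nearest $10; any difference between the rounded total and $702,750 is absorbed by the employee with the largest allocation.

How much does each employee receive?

Petrov: $51,170 · Halvorsen: $172,140 · Tam: $166,860 · Ferraro: $237,510 · Orozco: $75,070

Totals — billable hours 5,301, profit-interest units 44.
Composite weights (65% billable hours + 35% profit-interest units): Petrov 0.0728; Halvorsen 0.2450; Tam 0.2374; Ferraro 0.3380; Orozco 0.1068.
Proportional shares: Petrov 51,174.02; Halvorsen 172,142.17; Tam 166,856.42; Ferraro 237,503.07; Orozco 75,074.31.
At nearest $10: Petrov $51,170; Halvorsen $172,140; Tam $166,860; Ferraro $237,500; Orozco $75,070. Sum = $702,740.
Difference $702,750 − $702,740 = +$10 applied to largest allocation (Ferraro): Ferraro becomes $237,510.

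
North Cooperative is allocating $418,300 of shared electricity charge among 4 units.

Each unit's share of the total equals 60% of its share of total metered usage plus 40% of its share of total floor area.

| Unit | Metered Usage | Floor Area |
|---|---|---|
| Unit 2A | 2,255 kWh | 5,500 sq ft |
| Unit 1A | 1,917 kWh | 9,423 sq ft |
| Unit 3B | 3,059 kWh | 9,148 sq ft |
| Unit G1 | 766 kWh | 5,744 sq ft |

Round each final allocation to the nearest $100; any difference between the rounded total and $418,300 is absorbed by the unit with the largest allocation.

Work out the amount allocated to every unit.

Metered usage total 7,997; floor area total 29,815.
Composite weights (60% metered usage + 40% floor area): Unit 2A 0.2430; Unit 1A 0.2702; Unit 3B 0.3522; Unit G1 0.1345.
Proportional shares: Unit 2A 101,637.20; Unit 1A 113,044.96; Unit 3B 147,342.51; Unit G1 56,275.34.
Rounded to nearest $100: Unit 2A $101,600; Unit 1A $113,000; Unit 3B $147,300; Unit G1 $56,300. Sum = $418,200.
Difference $418,300 − $418,200 = +$100 applied to largest allocation (Unit 3B): Unit 3B becomes $147,400.

Unit 2A: $101,600 | Unit 1A: $113,000 | Unit 3B: $147,400 | Unit G1: $56,300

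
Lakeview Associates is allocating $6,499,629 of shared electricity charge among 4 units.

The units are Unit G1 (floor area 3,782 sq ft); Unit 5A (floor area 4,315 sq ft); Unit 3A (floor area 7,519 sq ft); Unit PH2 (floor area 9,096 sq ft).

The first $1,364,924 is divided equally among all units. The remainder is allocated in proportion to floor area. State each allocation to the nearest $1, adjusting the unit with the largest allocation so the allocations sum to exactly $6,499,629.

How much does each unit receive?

Equal tier: $1,364,924 ÷ 4 = $341,231 apiece.
Remainder $5,134,705 by floor area (total 24,712): Unit G1 785,830.94 → $785,831; Unit 5A 896,578.67 → $896,579; Unit 3A 1,562,311.71 → $1,562,312; Unit PH2 1,889,983.68 → $1,889,984.
Rounding difference −$1 on remainder applied to Unit PH2.
Totals: Unit G1 $341,231 + $785,831 = $1,127,062; Unit 5A $341,231 + $896,579 = $1,237,810; Unit 3A $341,231 + $1,562,312 = $1,903,543; Unit PH2 $341,231 + $1,889,983 = $2,231,214.

Unit G1: $1,127,062; Unit 5A: $1,237,810; Unit 3A: $1,903,543; Unit PH2: $2,231,214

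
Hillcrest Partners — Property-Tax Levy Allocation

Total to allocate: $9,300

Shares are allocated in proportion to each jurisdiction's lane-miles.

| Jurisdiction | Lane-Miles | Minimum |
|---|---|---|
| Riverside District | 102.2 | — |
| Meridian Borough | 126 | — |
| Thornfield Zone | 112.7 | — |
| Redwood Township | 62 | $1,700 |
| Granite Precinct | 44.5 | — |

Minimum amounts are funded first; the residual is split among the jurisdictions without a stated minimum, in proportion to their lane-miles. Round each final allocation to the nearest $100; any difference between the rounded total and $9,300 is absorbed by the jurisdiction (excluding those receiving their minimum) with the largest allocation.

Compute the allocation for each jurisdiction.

Minimums first: Redwood Township $1,700. Balance $7,600.
Balance split over remaining lane-miles 385.4: Riverside District 2,015.36 → $2,000; Meridian Borough 2,484.69 → $2,500; Thornfield Zone 2,222.42 → $2,200; Granite Precinct 877.53 → $900.

Riverside District: $2,000 · Meridian Borough: $2,500 · Thornfield Zone: $2,200 · Redwood Township: $1,700 · Granite Precinct: $900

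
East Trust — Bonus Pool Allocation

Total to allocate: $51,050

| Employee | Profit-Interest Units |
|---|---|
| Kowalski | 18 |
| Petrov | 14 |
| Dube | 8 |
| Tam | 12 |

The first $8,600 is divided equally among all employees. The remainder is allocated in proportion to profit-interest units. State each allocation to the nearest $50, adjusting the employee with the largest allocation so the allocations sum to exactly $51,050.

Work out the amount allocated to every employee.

Kowalski: $16,800 · Petrov: $13,600 · Dube: $8,700 · Tam: $11,950

$8,600 shared equally gives $2,150 per employee.
Remainder $42,450 by profit-interest units (total 52): Kowalski 14,694.23 → $14,700; Petrov 11,428.85 → $11,450; Dube 6,530.77 → $6,550; Tam 9,796.15 → $9,800.
Rounding difference −$50 on remainder applied to Kowalski.
Totals: Kowalski $2,150 + $14,650 = $16,800; Petrov $2,150 + $11,450 = $13,600; Dube $2,150 + $6,550 = $8,700; Tam $2,150 + $9,800 = $11,950.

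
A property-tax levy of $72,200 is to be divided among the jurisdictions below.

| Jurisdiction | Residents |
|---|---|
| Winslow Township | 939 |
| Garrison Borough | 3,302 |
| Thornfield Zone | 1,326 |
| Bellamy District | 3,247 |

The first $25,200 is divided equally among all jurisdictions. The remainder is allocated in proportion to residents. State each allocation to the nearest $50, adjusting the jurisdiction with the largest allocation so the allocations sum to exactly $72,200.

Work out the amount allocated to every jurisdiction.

$25,200 shared equally gives $6,300 per jurisdiction.
Remainder $47,000 by residents (total 8,814): Winslow Township 5,007.15 → $5,000; Garrison Borough 17,607.67 → $17,600; Thornfield Zone 7,070.80 → $7,050; Bellamy District 17,314.39 → $17,300.
Rounding difference +$50 on remainder applied to Garrison Borough.
Totals: Winslow Township $6,300 + $5,000 = $11,300; Garrison Borough $6,300 + $17,650 = $23,950; Thornfield Zone $6,300 + $7,050 = $13,350; Bellamy District $6,300 + $17,300 = $23,600.

Winslow Township: $11,300 | Garrison Borough: $23,950 | Thornfield Zone: $13,350 | Bellamy District: $23,600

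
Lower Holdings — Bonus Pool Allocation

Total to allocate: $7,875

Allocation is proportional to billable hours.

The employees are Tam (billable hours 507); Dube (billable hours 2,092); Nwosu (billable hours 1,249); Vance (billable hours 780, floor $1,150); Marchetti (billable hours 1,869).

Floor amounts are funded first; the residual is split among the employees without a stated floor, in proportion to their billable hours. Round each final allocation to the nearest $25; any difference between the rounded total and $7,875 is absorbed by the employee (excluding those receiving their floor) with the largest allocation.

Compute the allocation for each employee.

Guaranteed amounts: Vance $1,150. Residual $6,725.
Residual split over remaining billable hours 5,717: Tam 596.39 → $600; Dube 2,460.85 → $2,450; Nwosu 1,469.22 → $1,475; Marchetti 2,198.54 → $2,200.

Tam: $600 | Dube: $2,450 | Nwosu: $1,475 | Vance: $1,150 | Marchetti: $2,200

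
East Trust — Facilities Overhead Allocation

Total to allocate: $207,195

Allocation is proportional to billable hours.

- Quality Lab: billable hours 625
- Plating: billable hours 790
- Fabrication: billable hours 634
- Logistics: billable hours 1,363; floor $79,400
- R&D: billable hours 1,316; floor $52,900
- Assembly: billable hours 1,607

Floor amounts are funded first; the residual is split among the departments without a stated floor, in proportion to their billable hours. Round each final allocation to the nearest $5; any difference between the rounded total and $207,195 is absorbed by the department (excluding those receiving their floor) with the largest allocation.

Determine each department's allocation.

Minimums first: Logistics $79,400; R&D $52,900. Balance $74,895.
Balance split over remaining billable hours 3,656: Quality Lab 12,803.44 → $12,805; Plating 16,183.55 → $16,185; Fabrication 12,987.81 → $12,990; Assembly 32,920.20 → $32,920.
Rounding difference −$5 applied to Assembly → $32,915.

Quality Lab: $12,805 · Plating: $16,185 · Fabrication: $12,990 · Logistics: $79,400 · R&D: $52,900 · Assembly: $32,915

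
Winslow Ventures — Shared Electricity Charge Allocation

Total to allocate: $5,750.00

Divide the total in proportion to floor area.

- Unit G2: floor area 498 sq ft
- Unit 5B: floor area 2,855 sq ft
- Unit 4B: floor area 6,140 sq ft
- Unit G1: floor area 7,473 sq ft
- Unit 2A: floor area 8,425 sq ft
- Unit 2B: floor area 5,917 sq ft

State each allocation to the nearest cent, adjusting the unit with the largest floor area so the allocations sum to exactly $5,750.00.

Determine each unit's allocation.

Unit G2: $91.46 | Unit 5B: $524.35 | Unit 4B: $1,127.67 | Unit G1: $1,372.48 | Unit 2A: $1,547.33 | Unit 2B: $1,086.71

Total floor area = 498 + 2,855 + 6,140 + 7,473 + 8,425 + 5,917 = 31,308.
Pro-rata amounts: Unit G2 91.4622; Unit 5B 524.3468; Unit 4B 1,127.6670; Unit G1 1,372.4847; Unit 2A 1,547.3282; Unit 2B 1,086.7111.
After rounding (cent): Unit G2 $91.46; Unit 5B $524.35; Unit 4B $1,127.67; Unit G1 $1,372.48; Unit 2A $1,547.33; Unit 2B $1,086.71. Sum = $5,750.00.
Sum already equals the total — no adjustment.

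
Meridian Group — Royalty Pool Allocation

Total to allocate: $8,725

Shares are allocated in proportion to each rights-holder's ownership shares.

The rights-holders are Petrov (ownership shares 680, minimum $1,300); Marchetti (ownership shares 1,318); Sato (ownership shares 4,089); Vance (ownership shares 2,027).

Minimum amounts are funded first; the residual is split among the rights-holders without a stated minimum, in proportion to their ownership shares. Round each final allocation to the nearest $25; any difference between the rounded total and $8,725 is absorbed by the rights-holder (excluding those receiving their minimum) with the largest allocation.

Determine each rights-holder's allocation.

Minimums first: Petrov $1,300. Residual $7,425.
Residual split over remaining ownership shares 7,434: Marchetti 1,316.40 → $1,325; Sato 4,084.05 → $4,075; Vance 2,024.55 → $2,025.

Petrov: $1,300; Marchetti: $1,325; Sato: $4,075; Vance: $2,025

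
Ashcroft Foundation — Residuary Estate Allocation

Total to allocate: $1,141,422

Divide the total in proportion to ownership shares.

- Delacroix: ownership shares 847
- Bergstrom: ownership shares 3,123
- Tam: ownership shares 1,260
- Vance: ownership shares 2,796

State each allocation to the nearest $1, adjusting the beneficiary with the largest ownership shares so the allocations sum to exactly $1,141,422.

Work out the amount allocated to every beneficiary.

Sum of ownership shares: 8,026.
Proportional shares: Delacroix 847/8,026 × $1,141,422 = 120,456.57; Bergstrom 3,123/8,026 × $1,141,422 = 444,139.16; Tam 1,260/8,026 × $1,141,422 = 179,191.59; Vance 2,796/8,026 × $1,141,422 = 397,634.68.
Rounded to nearest $1: Delacroix $120,457; Bergstrom $444,139; Tam $179,192; Vance $397,635. Sum = $1,141,423.
Difference $1,141,422 − $1,141,423 = −$1 applied to largest ownership shares (Bergstrom): Bergstrom becomes $444,138.

Delacroix: $120,457 | Bergstrom: $444,138 | Tam: $179,192 | Vance: $397,635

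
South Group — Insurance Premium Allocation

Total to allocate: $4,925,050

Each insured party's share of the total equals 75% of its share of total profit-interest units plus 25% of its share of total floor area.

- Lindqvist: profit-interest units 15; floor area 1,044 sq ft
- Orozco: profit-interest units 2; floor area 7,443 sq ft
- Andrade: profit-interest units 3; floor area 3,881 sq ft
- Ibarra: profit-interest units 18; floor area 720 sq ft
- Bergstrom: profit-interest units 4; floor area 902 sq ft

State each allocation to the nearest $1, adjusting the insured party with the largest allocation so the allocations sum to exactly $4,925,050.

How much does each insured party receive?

Profit-interest units total 42; floor area total 13,990.
Composite weights (75% profit-interest units + 25% floor area): Lindqvist 0.2865; Orozco 0.1687; Andrade 0.1229; Ibarra 0.3343; Bergstrom 0.0875.
Proportional shares: Lindqvist 1,411,092.46; Orozco 830,954.46; Andrade 605,409.496; Ibarra 1,646,419.12; Bergstrom 431,174.47.
At nearest $1: Lindqvist $1,411,092; Orozco $830,954; Andrade $605,409; Ibarra $1,646,419; Bergstrom $431,174. Sum = $4,925,048.
Difference $4,925,050 − $4,925,048 = +$2 applied to largest allocation (Ibarra): Ibarra becomes $1,646,421.

Lindqvist: $1,411,092 | Orozco: $830,954 | Andrade: $605,409 | Ibarra: $1,646,421 | Bergstrom: $431,174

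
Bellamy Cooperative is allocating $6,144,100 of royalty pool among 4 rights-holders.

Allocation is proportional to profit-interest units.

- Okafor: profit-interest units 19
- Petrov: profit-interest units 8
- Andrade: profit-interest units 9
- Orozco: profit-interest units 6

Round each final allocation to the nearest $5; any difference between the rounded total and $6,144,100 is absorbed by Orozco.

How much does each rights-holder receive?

Combined profit-interest units = 42.
Proportional shares: Okafor 19/42 × $6,144,100 = 2,779,473.81; Petrov 8/42 × $6,144,100 = 1,170,304.76; Andrade 9/42 × $6,144,100 = 1,316,592.86; Orozco 6/42 × $6,144,100 = 877,728.57.
Rounded to nearest $5: Okafor $2,779,475; Petrov $1,170,305; Andrade $1,316,595; Orozco $877,730. Sum = $6,144,105.
Difference $6,144,100 − $6,144,105 = −$5 applied to Orozco: Orozco becomes $877,725.

Okafor: $2,779,475 | Petrov: $1,170,305 | Andrade: $1,316,595 | Orozco: $877,725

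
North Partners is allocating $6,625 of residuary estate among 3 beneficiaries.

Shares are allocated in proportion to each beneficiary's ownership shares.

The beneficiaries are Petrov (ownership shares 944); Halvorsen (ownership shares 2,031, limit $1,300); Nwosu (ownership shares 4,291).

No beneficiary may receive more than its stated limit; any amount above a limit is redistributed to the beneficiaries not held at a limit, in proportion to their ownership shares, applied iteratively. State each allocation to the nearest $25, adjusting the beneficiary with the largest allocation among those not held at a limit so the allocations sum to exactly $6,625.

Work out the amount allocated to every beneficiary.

Petrov: $950 · Halvorsen: $1,300 · Nwosu: $4,375

Combined ownership shares = 7,266.
Proportional shares (ignoring caps): Petrov 860.72; Halvorsen 1,851.83; Nwosu 3,912.45.
Held at cap: Halvorsen ($1,300); residual $5,325 reallocated over remaining ownership shares 5,235.
Redistributed shares: Petrov 960.23 → $950; Nwosu 4,364.77 → $4,375.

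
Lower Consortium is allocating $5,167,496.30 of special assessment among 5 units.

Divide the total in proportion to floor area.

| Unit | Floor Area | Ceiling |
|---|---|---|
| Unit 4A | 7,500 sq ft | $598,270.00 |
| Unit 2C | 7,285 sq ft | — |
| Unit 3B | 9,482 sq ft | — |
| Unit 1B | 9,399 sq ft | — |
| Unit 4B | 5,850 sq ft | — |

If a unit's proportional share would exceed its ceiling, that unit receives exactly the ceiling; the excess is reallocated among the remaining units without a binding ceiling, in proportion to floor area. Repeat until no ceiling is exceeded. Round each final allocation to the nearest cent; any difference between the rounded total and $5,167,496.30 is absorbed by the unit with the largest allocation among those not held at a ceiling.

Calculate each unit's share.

Unit 4A: $598,270.00; Unit 2C: $1,039,693.08; Unit 3B: $1,353,242.24; Unit 1B: $1,341,396.74; Unit 4B: $834,894.24

Total floor area = 39,516.
Proportional shares (ignoring caps): Unit 4A 980,772.9084; Unit 2C 952,657.4184; Unit 3B 1,239,958.4957; Unit 1B 1,229,104.6089; Unit 4B 765,002.8686.
Capped: Unit 4A ($598,270.00); residual $4,569,226.30 reallocated over remaining floor area 32,016.
Redistributed shares: Unit 2C 1,039,693.0783 → $1,039,693.08; Unit 3B 1,353,242.2469 → $1,353,242.25; Unit 1B 1,341,396.7389 → $1,341,396.74; Unit 4B 834,894.2359 → $834,894.24.
Rounding difference −$0.01 applied to Unit 3B → $1,353,242.24.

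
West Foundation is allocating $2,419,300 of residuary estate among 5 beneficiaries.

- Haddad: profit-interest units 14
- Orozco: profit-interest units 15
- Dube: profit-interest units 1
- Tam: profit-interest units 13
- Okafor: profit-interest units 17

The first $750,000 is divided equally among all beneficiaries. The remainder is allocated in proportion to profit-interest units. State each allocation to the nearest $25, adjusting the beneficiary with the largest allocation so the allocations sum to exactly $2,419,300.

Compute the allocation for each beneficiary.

$750,000 shared equally gives $150,000 per beneficiary.
Remainder $1,669,300 by profit-interest units (total 60): Haddad 389,503.33 → $389,500; Orozco 417,325.00 → $417,325; Dube 27,821.67 → $27,825; Tam 361,681.67 → $361,675; Okafor 472,968.33 → $472,975.
Totals: Haddad $150,000 + $389,500 = $539,500; Orozco $150,000 + $417,325 = $567,325; Dube $150,000 + $27,825 = $177,825; Tam $150,000 + $361,675 = $511,675; Okafor $150,000 + $472,975 = $622,975.

Haddad: $539,500 · Orozco: $567,325 · Dube: $177,825 · Tam: $511,675 · Okafor: $622,975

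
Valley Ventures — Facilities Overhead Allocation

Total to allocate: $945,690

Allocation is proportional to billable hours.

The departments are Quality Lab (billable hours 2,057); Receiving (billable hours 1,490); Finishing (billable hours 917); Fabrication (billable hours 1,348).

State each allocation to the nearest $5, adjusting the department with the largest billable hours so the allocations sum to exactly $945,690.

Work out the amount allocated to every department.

Combined billable hours = 5,812.
Raw shares: Quality Lab 2,057/5,812 × $945,690 = 334,701.36; Receiving 1,490/5,812 × $945,690 = 242,442.89; Finishing 917/5,812 × $945,690 = 149,208.14; Fabrication 1,348/5,812 × $945,690 = 219,337.60.
At nearest $5: Quality Lab $334,700; Receiving $242,445; Finishing $149,210; Fabrication $219,340. Sum = $945,695.
Difference $945,690 − $945,695 = −$5 applied to largest billable hours (Quality Lab): Quality Lab becomes $334,695.

Quality Lab: $334,695; Receiving: $242,445; Finishing: $149,210; Fabrication: $219,340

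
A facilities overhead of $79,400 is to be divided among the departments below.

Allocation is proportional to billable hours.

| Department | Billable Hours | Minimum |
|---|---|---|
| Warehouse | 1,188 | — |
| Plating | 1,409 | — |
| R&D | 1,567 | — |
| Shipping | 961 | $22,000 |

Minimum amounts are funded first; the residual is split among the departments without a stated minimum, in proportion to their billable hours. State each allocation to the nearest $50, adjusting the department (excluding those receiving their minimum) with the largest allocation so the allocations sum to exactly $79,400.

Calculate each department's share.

Warehouse: $16,400 · Plating: $19,400 · R&D: $21,600 · Shipping: $22,000

Minimums first: Shipping $22,000. Balance $57,400.
Balance split over remaining billable hours 4,164: Warehouse 16,376.37 → $16,400; Plating 19,422.81 → $19,400; R&D 21,600.82 → $21,600.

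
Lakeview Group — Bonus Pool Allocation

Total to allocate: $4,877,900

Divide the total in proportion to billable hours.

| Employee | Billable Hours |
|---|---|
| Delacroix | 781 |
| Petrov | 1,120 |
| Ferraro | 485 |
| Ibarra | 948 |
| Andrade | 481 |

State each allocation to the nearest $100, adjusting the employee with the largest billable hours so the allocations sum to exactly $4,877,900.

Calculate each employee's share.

Total billable hours = 3,815.
Proportional shares: Delacroix 781/3,815 × $4,877,900 = 998,594.99; Petrov 1,120/3,815 × $4,877,900 = 1,432,044.04; Ferraro 485/3,815 × $4,877,900 = 620,126.21; Ibarra 948/3,815 × $4,877,900 = 1,212,122.99; Andrade 481/3,815 × $4,877,900 = 615,011.77.
At nearest $100: Delacroix $998,600; Petrov $1,432,000; Ferraro $620,100; Ibarra $1,212,100; Andrade $615,000. Sum = $4,877,800.
Difference $4,877,900 − $4,877,800 = +$100 applied to largest billable hours (Petrov): Petrov becomes $1,432,100.

Delacroix: $998,600; Petrov: $1,432,100; Ferraro: $620,100; Ibarra: $1,212,100; Andrade: $615,000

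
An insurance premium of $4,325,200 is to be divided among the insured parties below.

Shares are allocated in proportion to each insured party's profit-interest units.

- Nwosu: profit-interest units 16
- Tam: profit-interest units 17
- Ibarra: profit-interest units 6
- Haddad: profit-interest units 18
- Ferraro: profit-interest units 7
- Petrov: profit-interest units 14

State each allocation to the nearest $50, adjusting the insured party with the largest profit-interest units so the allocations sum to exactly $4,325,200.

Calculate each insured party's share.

Nwosu: $887,200 · Tam: $942,650 · Ibarra: $332,700 · Haddad: $998,200 · Ferraro: $388,150 · Petrov: $776,300

Total profit-interest units = 78.
Pro-rata amounts: Nwosu 16/78 × $4,325,200 = 887,220.51; Tam 17/78 × $4,325,200 = 942,671.79; Ibarra 6/78 × $4,325,200 = 332,707.69; Haddad 18/78 × $4,325,200 = 998,123.08; Ferraro 7/78 × $4,325,200 = 388,158.97; Petrov 14/78 × $4,325,200 = 776,317.95.
After rounding ($50): Nwosu $887,200; Tam $942,650; Ibarra $332,700; Haddad $998,100; Ferraro $388,150; Petrov $776,300. Sum = $4,325,100.
Difference $4,325,200 − $4,325,100 = +$100 applied to largest profit-interest units (Haddad): Haddad becomes $998,200.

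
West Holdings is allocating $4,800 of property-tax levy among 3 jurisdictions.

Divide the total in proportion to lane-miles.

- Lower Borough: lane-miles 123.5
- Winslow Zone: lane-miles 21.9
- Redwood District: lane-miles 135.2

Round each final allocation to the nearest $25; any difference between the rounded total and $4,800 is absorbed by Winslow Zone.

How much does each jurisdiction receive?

Lane-miles total: 280.6.
Proportional shares: Lower Borough 123.5/280.6 × $4,800 = 2,112.62; Winslow Zone 21.9/280.6 × $4,800 = 374.63; Redwood District 135.2/280.6 × $4,800 = 2,312.76.
At nearest $25: Lower Borough $2,125; Winslow Zone $375; Redwood District $2,325. Sum = $4,825.
Difference $4,800 − $4,825 = −$25 applied to Winslow Zone: Winslow Zone becomes $350.

Lower Borough: $2,125; Winslow Zone: $350; Redwood District: $2,325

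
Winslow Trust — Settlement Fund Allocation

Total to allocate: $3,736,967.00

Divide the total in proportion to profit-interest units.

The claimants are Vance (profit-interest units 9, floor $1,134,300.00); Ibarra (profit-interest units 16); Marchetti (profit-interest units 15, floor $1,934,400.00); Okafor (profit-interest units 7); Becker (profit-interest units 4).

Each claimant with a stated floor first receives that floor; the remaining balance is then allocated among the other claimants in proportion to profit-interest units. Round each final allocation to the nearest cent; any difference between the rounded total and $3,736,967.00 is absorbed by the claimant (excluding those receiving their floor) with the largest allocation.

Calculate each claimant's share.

Vance: $1,134,300.00 · Ibarra: $396,010.07 · Marchetti: $1,934,400.00 · Okafor: $173,254.41 · Becker: $99,002.52

Guaranteed amounts: Vance $1,134,300.00; Marchetti $1,934,400.00. Remaining pool $668,267.00.
Remaining pool split over remaining profit-interest units 27: Ibarra 396,010.0741 → $396,010.07; Okafor 173,254.4074 → $173,254.41; Becker 99,002.5185 → $99,002.52.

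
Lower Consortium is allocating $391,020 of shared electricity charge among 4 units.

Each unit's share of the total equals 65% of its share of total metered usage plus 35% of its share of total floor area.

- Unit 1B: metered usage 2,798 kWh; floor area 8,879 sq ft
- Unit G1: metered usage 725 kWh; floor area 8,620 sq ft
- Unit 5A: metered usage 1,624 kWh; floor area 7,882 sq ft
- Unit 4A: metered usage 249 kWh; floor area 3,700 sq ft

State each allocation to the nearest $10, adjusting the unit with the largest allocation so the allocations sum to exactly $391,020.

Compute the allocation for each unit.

Unit 1B: $173,570 | Unit G1: $74,720 | Unit 5A: $113,590 | Unit 4A: $29,140

Totals — metered usage 5,396, floor area 29,081.
Blended shares (65% metered usage + 35% floor area): Unit 1B 0.4439; Unit G1 0.1911; Unit 5A 0.2905; Unit 4A 0.0745.
Raw shares: Unit 1B 173,576.84; Unit G1 74,715.29; Unit 5A 113,587.01; Unit 4A 29,140.86.
Rounded to nearest $10: Unit 1B $173,580; Unit G1 $74,720; Unit 5A $113,590; Unit 4A $29,140. Sum = $391,030.
Difference $391,020 − $391,030 = −$10 applied to largest allocation (Unit 1B): Unit 1B becomes $173,570.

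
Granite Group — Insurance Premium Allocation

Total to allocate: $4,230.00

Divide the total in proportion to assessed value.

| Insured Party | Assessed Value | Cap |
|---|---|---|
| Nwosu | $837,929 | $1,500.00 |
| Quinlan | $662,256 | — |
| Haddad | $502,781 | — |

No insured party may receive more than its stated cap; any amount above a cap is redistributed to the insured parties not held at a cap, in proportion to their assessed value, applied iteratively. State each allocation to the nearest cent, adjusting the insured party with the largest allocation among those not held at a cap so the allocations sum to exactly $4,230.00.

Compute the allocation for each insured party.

Assessed value total: 2,002,966.
Proportional shares (ignoring caps): Nwosu 1,769.5955; Quinlan 1,398.5973; Haddad 1,061.8072.
Cap binds for Nwosu ($1,500.00); remaining pool $2,730.00 reallocated over remaining assessed value 1,165,037.
Redistributed shares: Quinlan 1,551.8467 → $1,551.85; Haddad 1,178.1533 → $1,178.15.

Nwosu: $1,500.00; Quinlan: $1,551.85; Haddad: $1,178.15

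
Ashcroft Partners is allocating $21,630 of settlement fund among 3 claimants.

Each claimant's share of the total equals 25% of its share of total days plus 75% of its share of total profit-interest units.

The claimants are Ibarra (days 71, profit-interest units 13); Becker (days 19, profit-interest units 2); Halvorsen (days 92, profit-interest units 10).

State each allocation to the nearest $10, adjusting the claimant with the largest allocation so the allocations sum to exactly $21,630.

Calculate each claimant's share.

Days total 182; profit-interest units total 25.
Blended shares (25% days + 75% profit-interest units): Ibarra 0.4875; Becker 0.0861; Halvorsen 0.4264.
Raw shares: Ibarra 10,545.22; Becker 1,862.32; Halvorsen 9,222.46.
At nearest $10: Ibarra $10,550; Becker $1,860; Halvorsen $9,220. Sum = $21,630.
Rounded total matches; no reconciliation needed.

Ibarra: $10,550 · Becker: $1,860 · Halvorsen: $9,220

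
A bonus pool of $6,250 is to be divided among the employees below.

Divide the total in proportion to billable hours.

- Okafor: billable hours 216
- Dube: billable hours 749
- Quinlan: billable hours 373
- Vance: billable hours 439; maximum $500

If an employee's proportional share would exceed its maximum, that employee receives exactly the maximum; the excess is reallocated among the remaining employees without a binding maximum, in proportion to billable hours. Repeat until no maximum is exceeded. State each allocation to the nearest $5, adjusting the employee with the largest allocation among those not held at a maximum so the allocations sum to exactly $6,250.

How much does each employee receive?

Okafor: $930; Dube: $3,215; Quinlan: $1,605; Vance: $500

Sum of billable hours: 1,777.
Unconstrained shares: Okafor 759.71; Dube 2,634.36; Quinlan 1,311.90; Vance 1,544.03.
Cap binds for Vance ($500); residual $5,750 reallocated over remaining billable hours 1,338.
Shares after redistribution: Okafor 928.25 → $930; Dube 3,218.80 → $3,220; Quinlan 1,602.95 → $1,605.
Rounding difference −$5 applied to Dube → $3,215.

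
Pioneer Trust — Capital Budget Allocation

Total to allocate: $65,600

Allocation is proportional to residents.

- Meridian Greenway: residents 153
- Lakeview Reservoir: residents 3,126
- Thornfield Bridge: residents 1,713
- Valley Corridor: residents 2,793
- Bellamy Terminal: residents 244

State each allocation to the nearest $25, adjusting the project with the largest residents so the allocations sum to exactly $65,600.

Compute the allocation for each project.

Meridian Greenway: $1,250 · Lakeview Reservoir: $25,525 · Thornfield Bridge: $14,000 · Valley Corridor: $22,825 · Bellamy Terminal: $2,000

Sum of residents: 153 + 3,126 + 1,713 + 2,793 + 244 = 8,029.
Proportional shares: Meridian Greenway 1,250.07; Lakeview Reservoir 25,540.62; Thornfield Bridge 13,995.86; Valley Corridor 22,819.88; Bellamy Terminal 1,993.57.
Rounded to nearest $25: Meridian Greenway $1,250; Lakeview Reservoir $25,550; Thornfield Bridge $14,000; Valley Corridor $22,825; Bellamy Terminal $2,000. Sum = $65,625.
Difference $65,600 − $65,625 = −$25 applied to largest residents (Lakeview Reservoir): Lakeview Reservoir becomes $25,525.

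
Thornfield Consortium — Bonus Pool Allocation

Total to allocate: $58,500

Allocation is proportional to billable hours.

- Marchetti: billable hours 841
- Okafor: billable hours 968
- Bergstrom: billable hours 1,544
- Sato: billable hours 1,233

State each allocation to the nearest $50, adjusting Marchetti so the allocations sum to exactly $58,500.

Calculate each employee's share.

Total billable hours = 4,586.
Raw shares: Marchetti 841/4,586 × $58,500 = 10,727.98; Okafor 968/4,586 × $58,500 = 12,348.02; Bergstrom 1,544/4,586 × $58,500 = 19,695.60; Sato 1,233/4,586 × $58,500 = 15,728.41.
After rounding ($50): Marchetti $10,750; Okafor $12,350; Bergstrom $19,700; Sato $15,750. Sum = $58,550.
Difference $58,500 − $58,550 = −$50 applied to Marchetti: Marchetti becomes $10,700.

Marchetti: $10,700 · Okafor: $12,350 · Bergstrom: $19,700 · Sato: $15,750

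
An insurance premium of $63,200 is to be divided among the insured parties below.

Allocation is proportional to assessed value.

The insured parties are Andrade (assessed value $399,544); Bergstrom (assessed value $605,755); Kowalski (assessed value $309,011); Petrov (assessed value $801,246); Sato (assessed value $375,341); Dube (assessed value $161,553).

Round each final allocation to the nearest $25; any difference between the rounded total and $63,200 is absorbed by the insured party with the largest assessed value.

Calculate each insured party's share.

Andrade: $9,525; Bergstrom: $14,425; Kowalski: $7,375; Petrov: $19,075; Sato: $8,950; Dube: $3,850

Assessed value total: 2,652,450.
Pro-rata amounts: Andrade 399,544/2,652,450 × $63,200 = 9,519.95; Bergstrom 605,755/2,652,450 × $63,200 = 14,433.34; Kowalski 309,011/2,652,450 × $63,200 = 7,362.81; Petrov 801,246/2,652,450 × $63,200 = 19,091.31; Sato 375,341/2,652,450 × $63,200 = 8,943.26; Dube 161,553/2,652,450 × $63,200 = 3,849.33.
After rounding ($25): Andrade $9,525; Bergstrom $14,425; Kowalski $7,375; Petrov $19,100; Sato $8,950; Dube $3,850. Sum = $63,225.
Difference $63,200 − $63,225 = −$25 applied to largest assessed value (Petrov): Petrov becomes $19,075.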